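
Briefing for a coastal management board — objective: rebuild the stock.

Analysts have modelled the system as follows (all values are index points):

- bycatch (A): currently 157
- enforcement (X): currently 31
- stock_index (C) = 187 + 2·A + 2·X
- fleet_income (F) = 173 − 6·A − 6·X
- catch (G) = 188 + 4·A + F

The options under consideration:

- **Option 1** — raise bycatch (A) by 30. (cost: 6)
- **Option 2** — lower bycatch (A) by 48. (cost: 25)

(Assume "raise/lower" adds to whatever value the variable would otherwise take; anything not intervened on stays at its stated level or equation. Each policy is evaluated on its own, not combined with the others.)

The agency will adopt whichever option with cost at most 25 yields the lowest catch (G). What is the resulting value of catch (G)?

Option 1 (A + 30):
  A = 157 + 30 = 187
  X = 31
  F = 173 − 6·187 − 6·31 = -1135
  G = 188 + 4·187 + (-1135) = -199
Option 2 (A − 48):
  A = 157 − 48 = 109
  X = 31
  F = 173 − 6·109 − 6·31 = -667
  G = 188 + 4·109 + (-667) = -43
Comparing — Option 1: G=-199, Option 2: G=-43. Lowest is -199 (Option 1).

-199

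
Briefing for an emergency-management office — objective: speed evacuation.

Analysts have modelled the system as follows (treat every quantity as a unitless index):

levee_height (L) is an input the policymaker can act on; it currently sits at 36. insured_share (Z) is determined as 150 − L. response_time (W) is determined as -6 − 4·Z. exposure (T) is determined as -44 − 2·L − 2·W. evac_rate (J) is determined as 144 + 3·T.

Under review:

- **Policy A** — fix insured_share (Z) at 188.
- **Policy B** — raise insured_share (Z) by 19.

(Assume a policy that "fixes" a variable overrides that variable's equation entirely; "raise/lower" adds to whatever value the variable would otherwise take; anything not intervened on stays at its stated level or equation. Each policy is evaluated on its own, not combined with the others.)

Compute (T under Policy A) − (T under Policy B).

Policy A (Z := 188):
  L = 36
  Z = 188
  W = -6 − 4·188 = -758
  T = -44 − 2·36 − 2·(-758) = 1400
Policy B (Z + 19):
  L = 36
  Z = 150 − 36 (+19 from intervention) = 133
  W = -6 − 4·133 = -538
  T = -44 − 2·36 − 2·(-538) = 960
T: 1400 − 960 = 440

440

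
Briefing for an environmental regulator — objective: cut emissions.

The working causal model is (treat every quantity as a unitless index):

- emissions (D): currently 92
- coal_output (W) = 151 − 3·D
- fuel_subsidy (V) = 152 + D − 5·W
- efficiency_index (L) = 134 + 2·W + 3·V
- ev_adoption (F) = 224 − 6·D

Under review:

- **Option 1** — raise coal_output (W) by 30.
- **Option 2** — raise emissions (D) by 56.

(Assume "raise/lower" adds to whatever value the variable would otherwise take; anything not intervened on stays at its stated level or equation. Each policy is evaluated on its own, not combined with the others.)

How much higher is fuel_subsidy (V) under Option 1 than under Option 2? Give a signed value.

Option 1 (W + 30):
  D = 92
  W = 151 − 3·92 (+30 from intervention) = -95
  V = 152 + 92 − 5·(-95) = 719
Option 2 (D + 56):
  D = 92 + 56 = 148
  W = 151 − 3·148 = -293
  V = 152 + 148 − 5·(-293) = 1765
V: 719 − 1765 = -1046

-1046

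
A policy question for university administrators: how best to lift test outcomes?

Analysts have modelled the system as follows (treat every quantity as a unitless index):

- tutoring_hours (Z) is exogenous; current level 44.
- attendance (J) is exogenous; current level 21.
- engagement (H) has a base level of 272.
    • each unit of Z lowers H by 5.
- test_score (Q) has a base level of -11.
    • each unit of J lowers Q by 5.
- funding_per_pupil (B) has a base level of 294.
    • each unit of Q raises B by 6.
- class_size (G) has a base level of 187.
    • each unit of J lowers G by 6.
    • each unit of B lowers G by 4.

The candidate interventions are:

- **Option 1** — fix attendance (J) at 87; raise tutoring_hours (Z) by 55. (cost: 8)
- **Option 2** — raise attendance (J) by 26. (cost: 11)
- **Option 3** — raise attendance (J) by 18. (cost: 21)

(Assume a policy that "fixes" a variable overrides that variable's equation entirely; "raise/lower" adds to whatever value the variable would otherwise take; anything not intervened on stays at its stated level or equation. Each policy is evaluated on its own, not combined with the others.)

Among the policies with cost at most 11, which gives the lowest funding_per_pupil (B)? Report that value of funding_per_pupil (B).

Option 1 (J := 87, Z + 55):
  J = 87
  Q = -11 − 5·87 = -446
  B = 294 + 6·(-446) = -2382
Option 2 (J + 26):
  J = 21 + 26 = 47
  Q = -11 − 5·47 = -246
  B = 294 + 6·(-246) = -1182
Comparing — Option 1: B=-2382, Option 2: B=-1182. Lowest is -2382 (Option 1).

-2382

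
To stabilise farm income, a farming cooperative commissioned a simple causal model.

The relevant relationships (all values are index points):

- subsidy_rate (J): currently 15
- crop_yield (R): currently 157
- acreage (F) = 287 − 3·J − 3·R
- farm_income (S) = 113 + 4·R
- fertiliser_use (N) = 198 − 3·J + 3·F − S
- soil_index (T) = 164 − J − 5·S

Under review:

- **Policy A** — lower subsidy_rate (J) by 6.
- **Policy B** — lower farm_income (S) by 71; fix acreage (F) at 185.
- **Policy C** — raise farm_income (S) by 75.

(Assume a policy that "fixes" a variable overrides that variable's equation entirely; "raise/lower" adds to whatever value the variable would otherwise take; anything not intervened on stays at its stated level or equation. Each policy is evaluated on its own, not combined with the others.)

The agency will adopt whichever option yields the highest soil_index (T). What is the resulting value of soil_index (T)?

-3201

Policy A (J − 6):
  J = 15 − 6 = 9
  R = 157
  S = 113 + 4·157 = 741
  T = 164 − 9 − 5·741 = -3550
Policy B (S − 71, F := 185):
  J = 15
  R = 157
  S = 113 + 4·157 (−71 from intervention) = 670
  T = 164 − 15 − 5·670 = -3201
Policy C (S + 75):
  J = 15
  R = 157
  S = 113 + 4·157 (+75 from intervention) = 816
  T = 164 − 15 − 5·816 = -3931
Comparing — Policy A: T=-3550, Policy B: T=-3201, Policy C: T=-3931. Highest is -3201 (Policy B).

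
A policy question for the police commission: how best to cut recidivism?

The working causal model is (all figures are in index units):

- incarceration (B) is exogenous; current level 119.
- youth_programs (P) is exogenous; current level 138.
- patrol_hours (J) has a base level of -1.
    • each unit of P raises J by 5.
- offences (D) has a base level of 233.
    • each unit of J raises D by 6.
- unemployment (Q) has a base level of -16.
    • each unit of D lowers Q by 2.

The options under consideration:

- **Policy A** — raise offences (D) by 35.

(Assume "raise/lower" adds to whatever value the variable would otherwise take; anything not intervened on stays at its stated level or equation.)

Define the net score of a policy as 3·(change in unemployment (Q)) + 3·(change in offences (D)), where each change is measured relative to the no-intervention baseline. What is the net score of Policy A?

-105

Baseline:
  P = 138
  J = -1 + 5·138 = 689
  D = 233 + 6·689 = 4367
  Q = -16 − 2·4367 = -8750
Policy A (D + 35):
  P = 138
  J = -1 + 5·138 = 689
  D = 233 + 6·689 (+35 from intervention) = 4402
  Q = -16 − 2·4402 = -8820
ΔQ = -8820 − (-8750) = -70; ΔD = 4402 − 4367 = 35
Score = 3·(-70) + 3·35 = -105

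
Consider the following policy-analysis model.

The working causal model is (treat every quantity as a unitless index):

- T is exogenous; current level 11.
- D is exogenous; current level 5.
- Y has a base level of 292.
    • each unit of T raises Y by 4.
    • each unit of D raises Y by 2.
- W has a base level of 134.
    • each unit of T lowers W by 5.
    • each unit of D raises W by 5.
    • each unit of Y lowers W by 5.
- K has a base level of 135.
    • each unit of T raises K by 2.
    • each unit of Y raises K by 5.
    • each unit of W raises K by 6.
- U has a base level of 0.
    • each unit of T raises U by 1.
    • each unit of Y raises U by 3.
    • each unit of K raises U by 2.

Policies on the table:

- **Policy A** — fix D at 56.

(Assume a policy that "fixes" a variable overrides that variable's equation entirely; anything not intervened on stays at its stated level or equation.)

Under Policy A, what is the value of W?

-1881

Policy A (D := 56):
  T = 11
  D = 56
  Y = 292 + 4·11 + 2·56 = 448
  W = 134 − 5·11 + 5·56 − 5·448 = -1881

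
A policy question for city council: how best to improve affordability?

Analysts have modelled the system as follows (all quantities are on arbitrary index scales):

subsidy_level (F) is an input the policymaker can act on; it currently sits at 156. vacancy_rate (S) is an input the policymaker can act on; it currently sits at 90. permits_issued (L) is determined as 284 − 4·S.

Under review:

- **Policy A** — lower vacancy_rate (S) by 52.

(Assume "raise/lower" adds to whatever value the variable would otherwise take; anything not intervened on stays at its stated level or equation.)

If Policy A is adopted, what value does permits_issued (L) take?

Policy A (S − 52):
  S = 90 − 52 = 38
  L = 284 − 4·38 = 132

132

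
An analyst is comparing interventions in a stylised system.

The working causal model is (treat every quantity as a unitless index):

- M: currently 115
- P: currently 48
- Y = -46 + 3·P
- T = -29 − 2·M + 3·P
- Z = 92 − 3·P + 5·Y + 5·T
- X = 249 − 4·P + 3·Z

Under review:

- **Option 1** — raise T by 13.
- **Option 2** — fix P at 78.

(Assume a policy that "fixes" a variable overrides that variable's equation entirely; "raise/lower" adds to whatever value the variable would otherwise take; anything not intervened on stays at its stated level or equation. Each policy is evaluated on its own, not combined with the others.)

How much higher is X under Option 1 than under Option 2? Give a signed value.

-2115

Option 1 (T + 13):
  M = 115
  P = 48
  Y = -46 + 3·48 = 98
  T = -29 − 2·115 + 3·48 (+13 from intervention) = -102
  Z = 92 − 3·48 + 5·98 + 5·(-102) = -72
  X = 249 − 4·48 + 3·(-72) = -159
Option 2 (P := 78):
  M = 115
  P = 78
  Y = -46 + 3·78 = 188
  T = -29 − 2·115 + 3·78 = -25
  Z = 92 − 3·78 + 5·188 + 5·(-25) = 673
  X = 249 − 4·78 + 3·673 = 1956
X: -159 − 1956 = -2115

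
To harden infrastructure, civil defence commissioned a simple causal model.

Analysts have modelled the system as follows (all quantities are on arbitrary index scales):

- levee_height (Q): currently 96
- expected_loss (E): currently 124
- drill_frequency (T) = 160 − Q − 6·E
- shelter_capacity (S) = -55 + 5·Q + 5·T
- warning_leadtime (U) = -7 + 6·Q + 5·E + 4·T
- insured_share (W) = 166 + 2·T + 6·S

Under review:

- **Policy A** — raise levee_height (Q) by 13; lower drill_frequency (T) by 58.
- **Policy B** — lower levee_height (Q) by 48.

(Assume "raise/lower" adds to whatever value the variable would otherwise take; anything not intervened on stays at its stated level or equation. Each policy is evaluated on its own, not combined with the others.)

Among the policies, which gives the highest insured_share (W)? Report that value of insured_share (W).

-18948

Policy A (Q + 13, T − 58):
  Q = 96 + 13 = 109
  E = 124
  T = 160 − 109 − 6·124 (−58 from intervention) = -751
  S = -55 + 5·109 + 5·(-751) = -3265
  W = 166 + 2·(-751) + 6·(-3265) = -20926
Policy B (Q − 48):
  Q = 96 − 48 = 48
  E = 124
  T = 160 − 48 − 6·124 = -632
  S = -55 + 5·48 + 5·(-632) = -2975
  W = 166 + 2·(-632) + 6·(-2975) = -18948
Comparing — Policy A: W=-20926, Policy B: W=-18948. Highest is -18948 (Policy B).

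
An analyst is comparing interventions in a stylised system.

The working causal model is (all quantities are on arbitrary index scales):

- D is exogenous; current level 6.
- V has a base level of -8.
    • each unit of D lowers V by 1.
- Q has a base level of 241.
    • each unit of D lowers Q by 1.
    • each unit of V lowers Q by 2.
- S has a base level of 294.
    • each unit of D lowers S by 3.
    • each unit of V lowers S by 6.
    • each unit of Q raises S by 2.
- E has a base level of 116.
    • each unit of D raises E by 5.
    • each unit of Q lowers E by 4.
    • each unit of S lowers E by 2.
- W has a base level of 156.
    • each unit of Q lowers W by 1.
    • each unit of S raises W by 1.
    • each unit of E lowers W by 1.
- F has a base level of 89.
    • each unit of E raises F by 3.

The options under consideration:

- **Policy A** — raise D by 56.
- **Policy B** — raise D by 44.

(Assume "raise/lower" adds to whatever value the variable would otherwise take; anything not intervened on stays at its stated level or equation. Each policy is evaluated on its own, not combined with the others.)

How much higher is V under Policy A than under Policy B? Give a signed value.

Policy A (D + 56):
  D = 6 + 56 = 62
  V = -8 − 62 = -70
Policy B (D + 44):
  D = 6 + 44 = 50
  V = -8 − 50 = -58
V: -70 − (-58) = -12

-12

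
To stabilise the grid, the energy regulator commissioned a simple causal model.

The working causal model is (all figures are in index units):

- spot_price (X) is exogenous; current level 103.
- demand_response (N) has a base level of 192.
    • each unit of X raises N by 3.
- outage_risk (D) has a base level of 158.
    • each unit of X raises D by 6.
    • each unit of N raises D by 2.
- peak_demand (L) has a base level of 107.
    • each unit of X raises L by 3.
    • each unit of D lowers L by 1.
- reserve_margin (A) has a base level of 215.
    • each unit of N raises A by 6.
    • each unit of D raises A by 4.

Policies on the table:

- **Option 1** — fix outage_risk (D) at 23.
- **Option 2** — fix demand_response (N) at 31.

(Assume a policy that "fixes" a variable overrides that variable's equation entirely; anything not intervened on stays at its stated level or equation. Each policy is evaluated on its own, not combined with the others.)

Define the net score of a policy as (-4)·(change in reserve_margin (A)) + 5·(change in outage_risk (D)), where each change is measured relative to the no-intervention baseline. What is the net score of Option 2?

21620

Baseline:
  X = 103
  N = 192 + 3·103 = 501
  D = 158 + 6·103 + 2·501 = 1778
  A = 215 + 6·501 + 4·1778 = 10333
Option 2 (N := 31):
  X = 103
  N = 31
  D = 158 + 6·103 + 2·31 = 838
  A = 215 + 6·31 + 4·838 = 3753
ΔA = 3753 − 10333 = -6580; ΔD = 838 − 1778 = -940
Score = (-4)·(-6580) + 5·(-940) = 21620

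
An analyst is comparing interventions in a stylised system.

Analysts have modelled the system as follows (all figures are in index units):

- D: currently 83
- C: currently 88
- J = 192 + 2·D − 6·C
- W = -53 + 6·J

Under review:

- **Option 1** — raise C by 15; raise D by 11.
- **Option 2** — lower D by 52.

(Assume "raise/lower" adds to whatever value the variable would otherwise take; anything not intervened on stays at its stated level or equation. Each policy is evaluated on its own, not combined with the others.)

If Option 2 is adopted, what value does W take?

Option 2 (D − 52):
  D = 83 − 52 = 31
  C = 88
  J = 192 + 2·31 − 6·88 = -274
  W = -53 + 6·(-274) = -1697

-1697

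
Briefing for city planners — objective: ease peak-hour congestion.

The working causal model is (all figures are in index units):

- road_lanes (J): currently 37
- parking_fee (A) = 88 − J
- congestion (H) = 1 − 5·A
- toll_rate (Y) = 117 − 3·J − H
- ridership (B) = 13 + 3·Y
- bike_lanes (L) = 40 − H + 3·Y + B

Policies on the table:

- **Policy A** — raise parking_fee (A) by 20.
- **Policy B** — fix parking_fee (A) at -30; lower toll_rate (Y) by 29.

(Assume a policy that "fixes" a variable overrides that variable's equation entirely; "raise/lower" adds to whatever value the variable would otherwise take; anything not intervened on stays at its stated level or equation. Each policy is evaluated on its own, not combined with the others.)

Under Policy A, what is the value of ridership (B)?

1093

Policy A (A + 20):
  J = 37
  A = 88 − 37 (+20 from intervention) = 71
  H = 1 − 5·71 = -354
  Y = 117 − 3·37 − (-354) = 360
  B = 13 + 3·360 = 1093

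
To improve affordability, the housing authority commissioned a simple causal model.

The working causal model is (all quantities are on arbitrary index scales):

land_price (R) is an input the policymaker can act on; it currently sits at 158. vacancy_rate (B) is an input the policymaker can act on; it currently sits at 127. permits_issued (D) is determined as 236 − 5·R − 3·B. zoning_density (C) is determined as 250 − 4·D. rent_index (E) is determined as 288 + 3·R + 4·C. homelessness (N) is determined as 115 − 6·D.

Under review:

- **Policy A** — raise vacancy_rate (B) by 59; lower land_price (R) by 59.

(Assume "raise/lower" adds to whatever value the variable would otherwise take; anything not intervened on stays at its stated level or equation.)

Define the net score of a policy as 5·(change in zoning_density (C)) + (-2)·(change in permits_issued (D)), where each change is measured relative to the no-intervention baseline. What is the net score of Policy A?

-2596

Baseline:
  R = 158
  B = 127
  D = 236 − 5·158 − 3·127 = -935
  C = 250 − 4·(-935) = 3990
Policy A (B + 59, R − 59):
  R = 158 − 59 = 99
  B = 127 + 59 = 186
  D = 236 − 5·99 − 3·186 = -817
  C = 250 − 4·(-817) = 3518
ΔC = 3518 − 3990 = -472; ΔD = -817 − (-935) = 118
Score = 5·(-472) + (-2)·118 = -2596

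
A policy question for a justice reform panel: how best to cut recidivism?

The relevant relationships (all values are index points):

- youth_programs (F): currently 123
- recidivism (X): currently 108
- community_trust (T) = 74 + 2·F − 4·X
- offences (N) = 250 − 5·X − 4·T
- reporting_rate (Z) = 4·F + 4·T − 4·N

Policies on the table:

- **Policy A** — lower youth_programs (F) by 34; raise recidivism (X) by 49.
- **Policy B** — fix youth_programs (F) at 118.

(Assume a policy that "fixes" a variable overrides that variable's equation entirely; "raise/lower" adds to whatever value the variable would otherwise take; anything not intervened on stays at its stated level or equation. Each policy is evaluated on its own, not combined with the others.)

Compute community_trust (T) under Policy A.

-376

Policy A (F − 34, X + 49):
  F = 123 − 34 = 89
  X = 108 + 49 = 157
  T = 74 + 2·89 − 4·157 = -376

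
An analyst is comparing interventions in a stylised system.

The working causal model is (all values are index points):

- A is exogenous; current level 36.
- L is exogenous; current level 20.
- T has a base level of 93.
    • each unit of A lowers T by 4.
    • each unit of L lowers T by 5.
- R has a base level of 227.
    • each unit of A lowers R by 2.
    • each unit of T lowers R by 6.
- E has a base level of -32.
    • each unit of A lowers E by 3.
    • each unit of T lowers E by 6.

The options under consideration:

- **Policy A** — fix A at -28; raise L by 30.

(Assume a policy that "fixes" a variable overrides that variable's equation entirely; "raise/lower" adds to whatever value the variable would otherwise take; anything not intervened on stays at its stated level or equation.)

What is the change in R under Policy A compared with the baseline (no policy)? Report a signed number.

-508

Baseline:
  A = 36
  L = 20
  T = 93 − 4·36 − 5·20 = -151
  R = 227 − 2·36 − 6·(-151) = 1061
Policy A (A := -28, L + 30):
  A = -28
  L = 20 + 30 = 50
  T = 93 − 4·(-28) − 5·50 = -45
  R = 227 − 2·(-28) − 6·(-45) = 553
Change in R: 553 − 1061 = -508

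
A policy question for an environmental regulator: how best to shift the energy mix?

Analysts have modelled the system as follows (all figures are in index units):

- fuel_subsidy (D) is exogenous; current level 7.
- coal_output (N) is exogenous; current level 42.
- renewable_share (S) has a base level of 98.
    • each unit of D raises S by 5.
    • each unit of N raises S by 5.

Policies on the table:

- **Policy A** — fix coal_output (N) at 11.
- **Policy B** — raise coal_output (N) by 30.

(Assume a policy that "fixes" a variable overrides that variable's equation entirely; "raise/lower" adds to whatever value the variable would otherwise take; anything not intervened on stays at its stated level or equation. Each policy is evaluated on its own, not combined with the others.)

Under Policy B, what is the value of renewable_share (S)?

Policy B (N + 30):
  D = 7
  N = 42 + 30 = 72
  S = 98 + 5·7 + 5·72 = 493

493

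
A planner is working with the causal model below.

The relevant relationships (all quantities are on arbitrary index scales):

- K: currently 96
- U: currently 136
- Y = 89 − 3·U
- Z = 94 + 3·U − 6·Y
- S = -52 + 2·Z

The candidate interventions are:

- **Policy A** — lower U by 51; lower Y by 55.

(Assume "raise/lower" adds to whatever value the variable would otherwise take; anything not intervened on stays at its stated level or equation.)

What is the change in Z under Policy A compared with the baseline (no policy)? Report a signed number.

Baseline:
  U = 136
  Y = 89 − 3·136 = -319
  Z = 94 + 3·136 − 6·(-319) = 2416
Policy A (U − 51, Y − 55):
  U = 136 − 51 = 85
  Y = 89 − 3·85 (−55 from intervention) = -221
  Z = 94 + 3·85 − 6·(-221) = 1675
Change in Z: 1675 − 2416 = -741

-741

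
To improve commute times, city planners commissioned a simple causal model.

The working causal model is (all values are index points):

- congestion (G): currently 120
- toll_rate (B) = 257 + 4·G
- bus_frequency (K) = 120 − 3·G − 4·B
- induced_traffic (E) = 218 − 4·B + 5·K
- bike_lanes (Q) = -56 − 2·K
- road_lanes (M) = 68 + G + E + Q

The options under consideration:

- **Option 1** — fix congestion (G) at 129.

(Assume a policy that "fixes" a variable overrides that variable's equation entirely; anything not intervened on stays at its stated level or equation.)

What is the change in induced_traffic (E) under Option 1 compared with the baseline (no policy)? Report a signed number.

Baseline:
  G = 120
  B = 257 + 4·120 = 737
  K = 120 − 3·120 − 4·737 = -3188
  E = 218 − 4·737 + 5·(-3188) = -18670
Option 1 (G := 129):
  G = 129
  B = 257 + 4·129 = 773
  K = 120 − 3·129 − 4·773 = -3359
  E = 218 − 4·773 + 5·(-3359) = -19669
Change in E: -19669 − (-18670) = -999

-999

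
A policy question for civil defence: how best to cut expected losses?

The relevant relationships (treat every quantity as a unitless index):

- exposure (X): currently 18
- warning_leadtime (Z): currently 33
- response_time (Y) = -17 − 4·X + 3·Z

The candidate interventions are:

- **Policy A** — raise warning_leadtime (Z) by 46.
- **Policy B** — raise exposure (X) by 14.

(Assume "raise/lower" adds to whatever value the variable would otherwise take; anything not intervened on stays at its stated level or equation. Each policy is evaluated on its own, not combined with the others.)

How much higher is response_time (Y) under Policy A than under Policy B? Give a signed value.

194

Policy A (Z + 46):
  X = 18
  Z = 33 + 46 = 79
  Y = -17 − 4·18 + 3·79 = 148
Policy B (X + 14):
  X = 18 + 14 = 32
  Z = 33
  Y = -17 − 4·32 + 3·33 = -46
Y: 148 − (-46) = 194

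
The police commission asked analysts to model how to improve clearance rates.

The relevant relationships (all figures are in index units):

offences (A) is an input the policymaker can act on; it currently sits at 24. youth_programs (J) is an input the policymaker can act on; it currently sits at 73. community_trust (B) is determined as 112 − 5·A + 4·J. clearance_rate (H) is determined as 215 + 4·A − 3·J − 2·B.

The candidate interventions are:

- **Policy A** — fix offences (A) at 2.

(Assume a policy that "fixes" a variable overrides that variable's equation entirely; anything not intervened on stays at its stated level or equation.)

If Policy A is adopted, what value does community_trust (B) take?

Policy A (A := 2):
  A = 2
  J = 73
  B = 112 − 5·2 + 4·73 = 394

394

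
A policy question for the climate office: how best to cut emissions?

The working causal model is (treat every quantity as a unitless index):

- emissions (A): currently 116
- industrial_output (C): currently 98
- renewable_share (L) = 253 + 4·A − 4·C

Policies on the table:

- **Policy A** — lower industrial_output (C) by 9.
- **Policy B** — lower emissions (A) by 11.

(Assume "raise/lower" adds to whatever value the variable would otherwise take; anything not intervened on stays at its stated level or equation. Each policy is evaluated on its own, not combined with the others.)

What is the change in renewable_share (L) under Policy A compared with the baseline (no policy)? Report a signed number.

36

Baseline:
  A = 116
  C = 98
  L = 253 + 4·116 − 4·98 = 325
Policy A (C − 9):
  A = 116
  C = 98 − 9 = 89
  L = 253 + 4·116 − 4·89 = 361
Change in L: 361 − 325 = 36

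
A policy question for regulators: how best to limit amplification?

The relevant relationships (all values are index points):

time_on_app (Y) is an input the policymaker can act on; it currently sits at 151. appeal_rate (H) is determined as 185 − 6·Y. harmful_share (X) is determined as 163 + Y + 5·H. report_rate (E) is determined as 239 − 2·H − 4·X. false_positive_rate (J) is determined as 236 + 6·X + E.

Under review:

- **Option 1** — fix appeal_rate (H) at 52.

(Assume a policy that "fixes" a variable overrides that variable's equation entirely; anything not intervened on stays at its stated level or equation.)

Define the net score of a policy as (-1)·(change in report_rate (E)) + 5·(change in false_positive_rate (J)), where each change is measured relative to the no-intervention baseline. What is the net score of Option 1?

47926

Baseline:
  Y = 151
  H = 185 − 6·151 = -721
  X = 163 + 151 + 5·(-721) = -3291
  E = 239 − 2·(-721) − 4·(-3291) = 14845
  J = 236 + 6·(-3291) + 14845 = -4665
Option 1 (H := 52):
  Y = 151
  H = 52
  X = 163 + 151 + 5·52 = 574
  E = 239 − 2·52 − 4·574 = -2161
  J = 236 + 6·574 + (-2161) = 1519
ΔE = -2161 − 14845 = -17006; ΔJ = 1519 − (-4665) = 6184
Score = (-1)·(-17006) + 5·6184 = 47926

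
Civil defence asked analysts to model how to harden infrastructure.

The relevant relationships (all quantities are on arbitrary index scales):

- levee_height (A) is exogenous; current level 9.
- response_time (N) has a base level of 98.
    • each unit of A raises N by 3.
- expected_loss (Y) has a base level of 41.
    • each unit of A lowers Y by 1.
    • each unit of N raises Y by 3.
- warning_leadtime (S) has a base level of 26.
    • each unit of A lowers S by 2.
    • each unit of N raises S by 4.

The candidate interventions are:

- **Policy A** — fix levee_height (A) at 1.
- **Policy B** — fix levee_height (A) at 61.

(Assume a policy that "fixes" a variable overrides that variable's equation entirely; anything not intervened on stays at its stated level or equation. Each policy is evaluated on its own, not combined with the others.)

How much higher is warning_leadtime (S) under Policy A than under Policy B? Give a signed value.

-600

Policy A (A := 1):
  A = 1
  N = 98 + 3·1 = 101
  S = 26 − 2·1 + 4·101 = 428
Policy B (A := 61):
  A = 61
  N = 98 + 3·61 = 281
  S = 26 − 2·61 + 4·281 = 1028
S: 428 − 1028 = -600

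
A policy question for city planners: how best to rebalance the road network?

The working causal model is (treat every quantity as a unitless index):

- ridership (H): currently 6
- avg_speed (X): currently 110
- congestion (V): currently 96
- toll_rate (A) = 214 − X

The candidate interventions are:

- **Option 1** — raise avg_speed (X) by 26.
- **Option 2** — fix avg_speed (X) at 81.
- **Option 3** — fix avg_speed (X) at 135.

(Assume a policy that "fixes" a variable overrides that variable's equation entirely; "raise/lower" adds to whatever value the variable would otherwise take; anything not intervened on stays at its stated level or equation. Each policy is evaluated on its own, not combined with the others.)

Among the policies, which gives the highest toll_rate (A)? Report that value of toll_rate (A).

Option 1 (X + 26):
  X = 110 + 26 = 136
  A = 214 − 136 = 78
Option 2 (X := 81):
  X = 81
  A = 214 − 81 = 133
Option 3 (X := 135):
  X = 135
  A = 214 − 135 = 79
Comparing — Option 1: A=78, Option 2: A=133, Option 3: A=79. Highest is 133 (Option 2).

133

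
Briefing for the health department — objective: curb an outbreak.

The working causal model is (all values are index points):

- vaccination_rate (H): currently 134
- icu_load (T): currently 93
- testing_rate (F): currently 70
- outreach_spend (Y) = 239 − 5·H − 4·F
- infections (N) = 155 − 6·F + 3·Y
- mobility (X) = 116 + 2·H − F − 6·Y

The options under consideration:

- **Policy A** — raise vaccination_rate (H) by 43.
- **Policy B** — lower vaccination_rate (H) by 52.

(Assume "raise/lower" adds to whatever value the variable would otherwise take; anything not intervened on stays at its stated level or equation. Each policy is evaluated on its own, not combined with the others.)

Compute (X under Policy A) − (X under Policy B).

Policy A (H + 43):
  H = 134 + 43 = 177
  F = 70
  Y = 239 − 5·177 − 4·70 = -926
  X = 116 + 2·177 − 70 − 6·(-926) = 5956
Policy B (H − 52):
  H = 134 − 52 = 82
  F = 70
  Y = 239 − 5·82 − 4·70 = -451
  X = 116 + 2·82 − 70 − 6·(-451) = 2916
X: 5956 − 2916 = 3040

3040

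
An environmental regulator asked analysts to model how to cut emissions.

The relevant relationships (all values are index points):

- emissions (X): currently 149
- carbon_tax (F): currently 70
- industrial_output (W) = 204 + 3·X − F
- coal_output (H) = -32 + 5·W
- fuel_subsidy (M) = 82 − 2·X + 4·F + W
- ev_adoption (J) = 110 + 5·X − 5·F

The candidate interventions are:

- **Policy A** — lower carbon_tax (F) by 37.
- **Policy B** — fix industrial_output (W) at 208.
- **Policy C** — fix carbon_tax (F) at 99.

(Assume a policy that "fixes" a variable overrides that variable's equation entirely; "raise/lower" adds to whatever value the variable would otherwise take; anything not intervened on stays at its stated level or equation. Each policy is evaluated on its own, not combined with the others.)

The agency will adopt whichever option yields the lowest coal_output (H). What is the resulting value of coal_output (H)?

Policy A (F − 37):
  X = 149
  F = 70 − 37 = 33
  W = 204 + 3·149 − 33 = 618
  H = -32 + 5·618 = 3058
Policy B (W := 208):
  X = 149
  F = 70
  W = 208
  H = -32 + 5·208 = 1008
Policy C (F := 99):
  X = 149
  F = 99
  W = 204 + 3·149 − 99 = 552
  H = -32 + 5·552 = 2728
Comparing — Policy A: H=3058, Policy B: H=1008, Policy C: H=2728. Lowest is 1008 (Policy B).

1008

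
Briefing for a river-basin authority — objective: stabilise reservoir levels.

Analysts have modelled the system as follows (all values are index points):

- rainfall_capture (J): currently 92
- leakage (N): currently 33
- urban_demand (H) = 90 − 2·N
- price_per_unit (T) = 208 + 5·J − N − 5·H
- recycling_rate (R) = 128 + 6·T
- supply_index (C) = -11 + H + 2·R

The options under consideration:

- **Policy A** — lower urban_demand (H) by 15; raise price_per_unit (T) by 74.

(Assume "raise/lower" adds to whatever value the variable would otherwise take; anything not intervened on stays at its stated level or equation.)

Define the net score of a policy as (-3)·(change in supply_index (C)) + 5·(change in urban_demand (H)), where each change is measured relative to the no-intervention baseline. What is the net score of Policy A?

-5394

Baseline:
  J = 92
  N = 33
  H = 90 − 2·33 = 24
  T = 208 + 5·92 − 33 − 5·24 = 515
  R = 128 + 6·515 = 3218
  C = -11 + 24 + 2·3218 = 6449
Policy A (H − 15, T + 74):
  J = 92
  N = 33
  H = 90 − 2·33 (−15 from intervention) = 9
  T = 208 + 5·92 − 33 − 5·9 (+74 from intervention) = 664
  R = 128 + 6·664 = 4112
  C = -11 + 9 + 2·4112 = 8222
ΔC = 8222 − 6449 = 1773; ΔH = 9 − 24 = -15
Score = (-3)·1773 + 5·(-15) = -5394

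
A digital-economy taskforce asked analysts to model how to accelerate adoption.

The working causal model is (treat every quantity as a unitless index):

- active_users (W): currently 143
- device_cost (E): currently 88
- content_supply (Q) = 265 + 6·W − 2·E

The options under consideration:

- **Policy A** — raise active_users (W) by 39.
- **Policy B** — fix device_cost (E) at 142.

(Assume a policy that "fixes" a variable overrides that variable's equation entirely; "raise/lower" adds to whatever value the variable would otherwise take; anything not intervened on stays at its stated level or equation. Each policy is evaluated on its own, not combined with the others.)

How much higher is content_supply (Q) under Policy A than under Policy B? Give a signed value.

Policy A (W + 39):
  W = 143 + 39 = 182
  E = 88
  Q = 265 + 6·182 − 2·88 = 1181
Policy B (E := 142):
  W = 143
  E = 142
  Q = 265 + 6·143 − 2·142 = 839
Q: 1181 − 839 = 342

342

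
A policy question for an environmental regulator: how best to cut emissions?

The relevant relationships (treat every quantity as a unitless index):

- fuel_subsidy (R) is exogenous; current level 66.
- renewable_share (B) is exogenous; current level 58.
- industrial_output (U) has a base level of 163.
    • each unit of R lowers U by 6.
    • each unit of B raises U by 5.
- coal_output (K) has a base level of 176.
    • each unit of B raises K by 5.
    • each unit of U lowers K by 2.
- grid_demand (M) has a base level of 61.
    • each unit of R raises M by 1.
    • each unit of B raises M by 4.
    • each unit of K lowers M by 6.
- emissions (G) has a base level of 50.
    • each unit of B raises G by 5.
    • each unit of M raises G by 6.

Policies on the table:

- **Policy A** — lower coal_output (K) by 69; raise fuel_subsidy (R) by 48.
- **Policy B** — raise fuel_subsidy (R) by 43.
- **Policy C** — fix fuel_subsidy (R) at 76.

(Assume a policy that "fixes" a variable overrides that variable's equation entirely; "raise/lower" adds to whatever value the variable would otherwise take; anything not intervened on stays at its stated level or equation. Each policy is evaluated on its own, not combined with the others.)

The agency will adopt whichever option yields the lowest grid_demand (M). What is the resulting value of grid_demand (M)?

Policy A (K − 69, R + 48):
  R = 66 + 48 = 114
  B = 58
  U = 163 − 6·114 + 5·58 = -231
  K = 176 + 5·58 − 2·(-231) (−69 from intervention) = 859
  M = 61 + 114 + 4·58 − 6·859 = -4747
Policy B (R + 43):
  R = 66 + 43 = 109
  B = 58
  U = 163 − 6·109 + 5·58 = -201
  K = 176 + 5·58 − 2·(-201) = 868
  M = 61 + 109 + 4·58 − 6·868 = -4806
Policy C (R := 76):
  R = 76
  B = 58
  U = 163 − 6·76 + 5·58 = -3
  K = 176 + 5·58 − 2·(-3) = 472
  M = 61 + 76 + 4·58 − 6·472 = -2463
Comparing — Policy A: M=-4747, Policy B: M=-4806, Policy C: M=-2463. Lowest is -4806 (Policy B).

-4806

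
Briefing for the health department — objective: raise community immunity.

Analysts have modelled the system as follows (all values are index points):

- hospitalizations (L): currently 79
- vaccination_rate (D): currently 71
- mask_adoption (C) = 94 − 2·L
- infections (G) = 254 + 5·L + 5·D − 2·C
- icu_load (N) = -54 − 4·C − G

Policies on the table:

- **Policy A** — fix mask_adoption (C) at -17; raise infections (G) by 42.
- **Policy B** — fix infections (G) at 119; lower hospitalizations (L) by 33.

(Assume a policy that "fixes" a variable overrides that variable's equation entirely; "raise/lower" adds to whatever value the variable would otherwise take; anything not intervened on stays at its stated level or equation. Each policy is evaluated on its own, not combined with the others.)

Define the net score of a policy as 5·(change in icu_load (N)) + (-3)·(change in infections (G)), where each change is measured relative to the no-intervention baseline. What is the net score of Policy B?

6784

Baseline:
  L = 79
  D = 71
  C = 94 − 2·79 = -64
  G = 254 + 5·79 + 5·71 − 2·(-64) = 1132
  N = -54 − 4·(-64) − 1132 = -930
Policy B (G := 119, L − 33):
  L = 79 − 33 = 46
  D = 71
  C = 94 − 2·46 = 2
  G = 119
  N = -54 − 4·2 − 119 = -181
ΔN = -181 − (-930) = 749; ΔG = 119 − 1132 = -1013
Score = 5·749 + (-3)·(-1013) = 6784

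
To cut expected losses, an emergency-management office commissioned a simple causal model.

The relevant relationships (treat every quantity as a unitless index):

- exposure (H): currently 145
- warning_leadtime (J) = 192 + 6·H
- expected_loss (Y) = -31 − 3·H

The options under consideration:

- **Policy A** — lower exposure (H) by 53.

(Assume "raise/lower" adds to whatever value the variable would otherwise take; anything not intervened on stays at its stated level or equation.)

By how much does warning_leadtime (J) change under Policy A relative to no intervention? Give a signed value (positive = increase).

-318

Baseline:
  H = 145
  J = 192 + 6·145 = 1062
Policy A (H − 53):
  H = 145 − 53 = 92
  J = 192 + 6·92 = 744
Change in J: 744 − 1062 = -318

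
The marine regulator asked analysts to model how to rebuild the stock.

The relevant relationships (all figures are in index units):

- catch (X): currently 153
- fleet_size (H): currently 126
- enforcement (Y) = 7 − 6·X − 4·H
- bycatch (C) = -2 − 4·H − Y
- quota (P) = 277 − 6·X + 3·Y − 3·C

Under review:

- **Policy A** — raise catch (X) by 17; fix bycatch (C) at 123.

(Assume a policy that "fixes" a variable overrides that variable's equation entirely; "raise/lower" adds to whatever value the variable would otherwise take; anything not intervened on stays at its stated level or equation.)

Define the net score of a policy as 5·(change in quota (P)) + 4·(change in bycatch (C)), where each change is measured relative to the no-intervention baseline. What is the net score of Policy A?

6606

Baseline:
  X = 153
  H = 126
  Y = 7 − 6·153 − 4·126 = -1415
  C = -2 − 4·126 − (-1415) = 909
  P = 277 − 6·153 + 3·(-1415) − 3·909 = -7613
Policy A (X + 17, C := 123):
  X = 153 + 17 = 170
  H = 126
  Y = 7 − 6·170 − 4·126 = -1517
  C = 123
  P = 277 − 6·170 + 3·(-1517) − 3·123 = -5663
ΔP = -5663 − (-7613) = 1950; ΔC = 123 − 909 = -786
Score = 5·1950 + 4·(-786) = 6606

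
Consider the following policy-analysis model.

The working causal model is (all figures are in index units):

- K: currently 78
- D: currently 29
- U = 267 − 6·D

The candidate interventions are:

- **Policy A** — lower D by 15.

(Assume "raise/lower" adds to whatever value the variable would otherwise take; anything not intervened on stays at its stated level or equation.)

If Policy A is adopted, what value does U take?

Policy A (D − 15):
  D = 29 − 15 = 14
  U = 267 − 6·14 = 183

183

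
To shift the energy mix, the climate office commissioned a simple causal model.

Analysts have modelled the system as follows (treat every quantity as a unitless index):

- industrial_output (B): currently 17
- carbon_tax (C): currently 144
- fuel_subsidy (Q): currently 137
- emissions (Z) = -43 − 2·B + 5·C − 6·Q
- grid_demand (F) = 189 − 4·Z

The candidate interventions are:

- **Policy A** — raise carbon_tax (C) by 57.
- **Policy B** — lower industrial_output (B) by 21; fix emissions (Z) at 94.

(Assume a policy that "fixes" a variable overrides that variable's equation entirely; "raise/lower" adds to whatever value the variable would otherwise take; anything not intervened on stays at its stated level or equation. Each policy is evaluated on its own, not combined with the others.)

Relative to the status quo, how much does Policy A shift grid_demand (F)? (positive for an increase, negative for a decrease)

-1140

Baseline:
  B = 17
  C = 144
  Q = 137
  Z = -43 − 2·17 + 5·144 − 6·137 = -179
  F = 189 − 4·(-179) = 905
Policy A (C + 57):
  B = 17
  C = 144 + 57 = 201
  Q = 137
  Z = -43 − 2·17 + 5·201 − 6·137 = 106
  F = 189 − 4·106 = -235
Change in F: -235 − 905 = -1140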